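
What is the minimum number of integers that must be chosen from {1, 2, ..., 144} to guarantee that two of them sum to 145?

Partition {1, …, 144} into 72 pairs: {1,144}, {2,143}, …, {72,73}.
Choosing 72 integers — say the integers 1 through 72 — takes one from each pair and avoids the property.
Choosing 73 forces two into the same pair by pigeonhole, and those sum to 145. So 73.

73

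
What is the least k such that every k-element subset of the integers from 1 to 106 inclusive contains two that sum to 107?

54

Partition {1, …, 106} into 53 pairs: {1,106}, {2,105}, …, {53,54}.
Choosing 53 integers — say the integers 1 through 53 — takes one from each pair and avoids the property.
Choosing 54 forces two into the same pair by pigeonhole, and those sum to 107. So 54.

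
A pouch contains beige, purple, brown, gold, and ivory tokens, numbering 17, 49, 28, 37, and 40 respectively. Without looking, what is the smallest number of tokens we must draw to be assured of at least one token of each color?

155

The hardest color to obtain is beige: we could draw every other token first — 171 − 17 = 154 tokens — without a single beige one.
The next draw must be beige, so 154 + 1 = 155.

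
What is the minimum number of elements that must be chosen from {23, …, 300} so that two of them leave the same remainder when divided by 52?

Group the integers by remainder mod 52; there are 52 residue classes, each nonempty in this range.
Choosing one from each class (52 integers) avoids any shared remainder.
One more choice must repeat a class, so two differ by a multiple of 52. Hence 52 + 1 = 53.

53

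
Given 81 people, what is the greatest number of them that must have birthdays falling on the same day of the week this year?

12

There are 7 days of the week, which serve as the pigeonholes.
If each of the 7 days of the week held at most 11, the total would be at most 7 × 11 = 77 < 81, a contradiction.
So at least one holds ⌈81/7⌉ = 12.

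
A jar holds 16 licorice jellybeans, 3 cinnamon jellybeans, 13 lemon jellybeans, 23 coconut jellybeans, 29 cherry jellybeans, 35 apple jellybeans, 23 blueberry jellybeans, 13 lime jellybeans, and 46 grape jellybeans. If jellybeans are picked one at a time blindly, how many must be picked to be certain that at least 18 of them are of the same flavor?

131

In the worst case we take at most 17 of each flavor, but all 16 licorice, all 3 cinnamon, all 13 lemon, and all 13 lime (fewer than 17), giving 16 + 3 + 13 + 17 + 17 + 17 + 17 + 13 + 17 = 130.
One more jellybean then forces some flavor to 18, so 130 + 1 = 131.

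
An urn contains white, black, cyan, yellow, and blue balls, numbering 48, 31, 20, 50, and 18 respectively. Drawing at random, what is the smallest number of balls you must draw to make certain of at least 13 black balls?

The worst case draws every non-black ball first: 48 + 20 + 50 + 18 = 136.
The next 13 draws are then forced to be black, giving 136 + 13 = 149.

149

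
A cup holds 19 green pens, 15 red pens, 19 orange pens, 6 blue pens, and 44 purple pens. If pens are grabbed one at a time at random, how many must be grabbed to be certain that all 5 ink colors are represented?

The hardest ink color to obtain is blue: we could draw every other pen first — 103 − 6 = 97 pens — without a single blue one.
The next draw must be blue, so 97 + 1 = 98.

98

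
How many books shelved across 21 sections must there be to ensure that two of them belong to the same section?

22

There are 21 sections acting as pigeonholes.
With 21 books we could place one in each, avoiding any repeat.
One more forces some class to hold 2, so 21 + 1 = 22.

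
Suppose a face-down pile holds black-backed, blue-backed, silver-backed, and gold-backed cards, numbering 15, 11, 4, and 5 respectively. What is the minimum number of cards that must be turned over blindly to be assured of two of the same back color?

The worst case takes 1 card of each back color without reaching 2 of any: 4 × 1 = 4.
The next card must bring some back color to 2, so 4 + 1 = 5.

5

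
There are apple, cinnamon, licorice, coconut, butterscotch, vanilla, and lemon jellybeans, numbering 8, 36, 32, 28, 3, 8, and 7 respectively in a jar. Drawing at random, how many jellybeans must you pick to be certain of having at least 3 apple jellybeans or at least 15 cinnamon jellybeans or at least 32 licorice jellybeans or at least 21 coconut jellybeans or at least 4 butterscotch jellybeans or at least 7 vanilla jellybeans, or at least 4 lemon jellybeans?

Each of the 7 flavors has its own threshold; avoid all of them simultaneously.
The worst case stops just short of every target: 2 apple, 14 cinnamon, 31 licorice, 20 coconut, 3 butterscotch, 6 vanilla, 3 lemon — 2 + 14 + 31 + 20 + 3 + 6 + 3 = 79 jellybeans.
One more jellybean must push some flavor to its target, so 79 + 1 = 80.

80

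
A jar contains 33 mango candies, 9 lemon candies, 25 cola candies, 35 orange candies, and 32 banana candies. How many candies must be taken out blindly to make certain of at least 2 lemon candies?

127

To avoid lemon candies as long as possible, exhaust the other 4 flavors first.
The worst case draws every non-lemon candy first: 33 + 25 + 35 + 32 = 125.
The next 2 draws are then forced to be lemon, giving 125 + 2 = 127.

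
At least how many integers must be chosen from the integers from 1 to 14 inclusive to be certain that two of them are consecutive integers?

Partition {1, …, 14} into 7 pairs: {1,2}, {3,4}, …, {13,14}.
Choosing 7 integers — say the 7 even numbers 2, 4, …, 14 — takes one from each pair and avoids the property.
Choosing 8 forces two into the same pair by pigeonhole, and those are consecutive. So 8.

8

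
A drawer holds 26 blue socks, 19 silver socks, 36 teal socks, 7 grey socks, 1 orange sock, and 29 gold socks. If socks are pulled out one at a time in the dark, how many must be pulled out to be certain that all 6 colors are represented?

The hardest color to obtain is orange: we could draw every other sock first — 118 − 1 = 117 socks — without a single orange one.
The next draw must be orange, so 117 + 1 = 118.

118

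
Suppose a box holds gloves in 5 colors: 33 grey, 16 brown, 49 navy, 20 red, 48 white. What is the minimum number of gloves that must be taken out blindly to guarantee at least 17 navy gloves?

134

The worst case draws every non-navy glove first: 33 + 16 + 20 + 48 = 117.
The next 17 draws are then forced to be navy, giving 117 + 17 = 134.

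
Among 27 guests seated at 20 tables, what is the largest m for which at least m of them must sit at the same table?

If each of the 20 tables held at most 1, the total would be at most 20 × 1 = 20 < 27, a contradiction.
So at least one holds ⌈27/20⌉ = 2.

2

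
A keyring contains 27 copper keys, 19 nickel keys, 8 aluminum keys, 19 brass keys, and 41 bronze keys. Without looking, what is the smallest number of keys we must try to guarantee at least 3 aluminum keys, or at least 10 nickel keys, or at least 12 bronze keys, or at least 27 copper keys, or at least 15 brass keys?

Each of the 5 types has its own threshold; avoid all of them simultaneously.
The worst case stops just short of every target: 26 copper, 9 nickel, 2 aluminum, 14 brass, 11 bronze — 26 + 9 + 2 + 14 + 11 = 62 keys.
One more key must push some type to its target, so 62 + 1 = 63.

63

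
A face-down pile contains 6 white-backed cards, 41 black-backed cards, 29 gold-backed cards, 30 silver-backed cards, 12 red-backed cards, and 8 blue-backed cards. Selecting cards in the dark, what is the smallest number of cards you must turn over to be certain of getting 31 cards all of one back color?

In the worst case we take at most 30 of each back color, but all 6 white-backed, all 29 gold-backed, all 12 red-backed, and all 8 blue-backed (fewer than 30), giving 6 + 30 + 29 + 30 + 12 + 8 = 115.
One more card then forces some back color to 31, so 115 + 1 = 116.

116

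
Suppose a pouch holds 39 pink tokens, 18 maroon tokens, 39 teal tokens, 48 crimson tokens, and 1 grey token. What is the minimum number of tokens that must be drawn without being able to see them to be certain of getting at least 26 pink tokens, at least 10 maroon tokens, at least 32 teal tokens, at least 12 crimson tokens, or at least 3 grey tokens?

The worst case stops just short of every target: 25 pink, 9 maroon, 31 teal, 11 crimson, all 1 grey — 25 + 9 + 31 + 11 + 1 = 77 tokens.
One more token must push some color to its target, so 77 + 1 = 78.

78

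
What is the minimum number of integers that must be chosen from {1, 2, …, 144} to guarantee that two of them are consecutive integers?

Partition {1, …, 144} into 72 pairs: {1,2}, {3,4}, …, {143,144}.
Choosing 72 integers — say the 72 even numbers 2, 4, …, 144 — takes one from each pair and avoids the property.
Choosing 73 forces two into the same pair by pigeonhole, and those are consecutive. So 73.

73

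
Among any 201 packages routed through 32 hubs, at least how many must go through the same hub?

7

The 201 packages fall into 32 hubs.
If each of the 32 hubs held at most 6, the total would be at most 32 × 6 = 192 < 201, a contradiction.
So at least one holds ⌈201/32⌉ = 7.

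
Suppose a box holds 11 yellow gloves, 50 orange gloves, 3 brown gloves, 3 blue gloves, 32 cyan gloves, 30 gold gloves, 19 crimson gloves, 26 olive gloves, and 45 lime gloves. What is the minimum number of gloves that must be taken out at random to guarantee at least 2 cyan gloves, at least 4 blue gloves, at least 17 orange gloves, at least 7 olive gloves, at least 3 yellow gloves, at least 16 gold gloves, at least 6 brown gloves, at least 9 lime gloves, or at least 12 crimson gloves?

Each of the 9 colors has its own threshold; avoid all of them simultaneously.
The worst case stops just short of every target: 2 yellow, 16 orange, all 3 brown, 3 blue, 1 cyan, 15 gold, 11 crimson, 6 olive, 8 lime — 2 + 16 + 3 + 3 + 1 + 15 + 11 + 6 + 8 = 65 gloves.
One more glove must push some color to its target, so 65 + 1 = 66.

66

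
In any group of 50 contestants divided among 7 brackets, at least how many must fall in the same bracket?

The 50 contestants fall into 7 brackets.
If each of the 7 brackets held at most 7, the total would be at most 7 × 7 = 49 < 50, a contradiction.
So at least one holds ⌈50/7⌉ = 8.

8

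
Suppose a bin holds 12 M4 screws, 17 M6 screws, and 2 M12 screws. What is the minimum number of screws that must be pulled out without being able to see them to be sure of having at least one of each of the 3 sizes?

The hardest size to obtain is M12: we could draw every other screw first — 31 − 2 = 29 screws — without a single M12 one.
The next draw must be M12, so 29 + 1 = 30.

30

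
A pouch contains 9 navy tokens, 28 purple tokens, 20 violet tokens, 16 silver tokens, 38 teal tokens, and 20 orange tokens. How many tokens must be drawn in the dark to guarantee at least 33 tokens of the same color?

126

Treat the 6 colors as pigeonholes.
In the worst case we take at most 32 of each color, but all 9 navy, all 28 purple, all 20 violet, all 16 silver, and all 20 orange (fewer than 32), giving 9 + 28 + 20 + 16 + 32 + 20 = 125.
One more token then forces some color to 33, so 125 + 1 = 126.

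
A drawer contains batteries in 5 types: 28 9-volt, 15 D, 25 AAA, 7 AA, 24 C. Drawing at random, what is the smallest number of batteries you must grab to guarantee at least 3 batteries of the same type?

Treat the 5 types as pigeonholes.
The worst case takes 2 batteries of each type without reaching 3 of any: 5 × 2 = 10.
The next battery must bring some type to 3, so 10 + 1 = 11.

11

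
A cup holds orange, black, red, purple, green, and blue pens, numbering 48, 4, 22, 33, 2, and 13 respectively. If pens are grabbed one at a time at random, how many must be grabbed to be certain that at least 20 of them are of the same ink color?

77

In the worst case we take at most 19 of each ink color, but all 4 black, all 2 green, and all 13 blue (fewer than 19), giving 19 + 4 + 19 + 19 + 2 + 13 = 76.
One more pen then forces some ink color to 20, so 76 + 1 = 77.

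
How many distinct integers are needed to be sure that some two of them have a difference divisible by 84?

85

Two integers differ by a multiple of 84 exactly when they share a remainder mod 84.
There are 84 residue classes mod 84, so 84 integers can all lie in distinct classes.
One more integer must repeat a residue, giving a difference divisible by 84. So n = 84 + 1 = 85.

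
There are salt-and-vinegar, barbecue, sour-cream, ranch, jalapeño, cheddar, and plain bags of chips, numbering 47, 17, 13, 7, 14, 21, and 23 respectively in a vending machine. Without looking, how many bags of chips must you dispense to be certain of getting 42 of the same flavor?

Treat the 7 flavors as pigeonholes.
In the worst case we take at most 41 of each flavor, but all 17 barbecue, all 13 sour-cream, all 7 ranch, all 14 jalapeño, all 21 cheddar, and all 23 plain (fewer than 41), giving 41 + 17 + 13 + 7 + 14 + 21 + 23 = 136.
One more bag of chips then forces some flavor to 42, so 136 + 1 = 137.

137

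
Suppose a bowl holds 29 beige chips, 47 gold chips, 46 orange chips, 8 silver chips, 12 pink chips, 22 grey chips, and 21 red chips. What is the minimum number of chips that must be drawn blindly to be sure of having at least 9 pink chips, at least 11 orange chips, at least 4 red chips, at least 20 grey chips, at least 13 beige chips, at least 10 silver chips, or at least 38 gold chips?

98

The worst case stops just short of every target: 12 beige, 37 gold, 10 orange, all 8 silver, 8 pink, 19 grey, 3 red — 12 + 37 + 10 + 8 + 8 + 19 + 3 = 97 chips.
One more chip must push some color to its target, so 97 + 1 = 98.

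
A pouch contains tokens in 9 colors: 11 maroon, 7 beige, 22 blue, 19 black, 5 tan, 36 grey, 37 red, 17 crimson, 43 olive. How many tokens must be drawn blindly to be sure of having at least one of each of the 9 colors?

The hardest color to obtain is tan: we could draw every other token first — 197 − 5 = 192 tokens — without a single tan one.
The next draw must be tan, so 192 + 1 = 193.

193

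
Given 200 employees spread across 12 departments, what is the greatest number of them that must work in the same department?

17

The 200 employees fall into 12 departments.
If each of the 12 departments held at most 16, the total would be at most 12 × 16 = 192 < 200, a contradiction.
So at least one holds ⌈200/12⌉ = 17.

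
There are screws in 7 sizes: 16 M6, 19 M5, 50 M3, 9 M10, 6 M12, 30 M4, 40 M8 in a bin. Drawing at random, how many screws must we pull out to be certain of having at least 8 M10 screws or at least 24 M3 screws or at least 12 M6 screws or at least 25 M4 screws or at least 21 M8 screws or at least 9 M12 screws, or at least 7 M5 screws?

Each of the 7 sizes has its own threshold; avoid all of them simultaneously.
The worst case stops just short of every target: 11 M6, 6 M5, 23 M3, 7 M10, all 6 M12, 24 M4, 20 M8 — 11 + 6 + 23 + 7 + 6 + 24 + 20 = 97 screws.
One more screw must push some size to its target, so 97 + 1 = 98.

98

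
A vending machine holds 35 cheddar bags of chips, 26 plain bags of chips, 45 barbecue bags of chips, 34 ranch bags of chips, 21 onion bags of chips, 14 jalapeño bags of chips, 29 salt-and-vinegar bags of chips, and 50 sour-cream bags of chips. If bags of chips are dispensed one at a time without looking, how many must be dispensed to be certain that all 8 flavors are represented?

The hardest flavor to obtain is jalapeño: we could draw every other bag of chips first — 254 − 14 = 240 bags of chips — without a single jalapeño one.
The next draw must be jalapeño, so 240 + 1 = 241.

241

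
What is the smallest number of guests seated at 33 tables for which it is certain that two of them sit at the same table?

34

There are 33 tables acting as pigeonholes.
With 33 guests we could place one in each, avoiding any repeat.
One more forces some class to hold 2, so 33 + 1 = 34.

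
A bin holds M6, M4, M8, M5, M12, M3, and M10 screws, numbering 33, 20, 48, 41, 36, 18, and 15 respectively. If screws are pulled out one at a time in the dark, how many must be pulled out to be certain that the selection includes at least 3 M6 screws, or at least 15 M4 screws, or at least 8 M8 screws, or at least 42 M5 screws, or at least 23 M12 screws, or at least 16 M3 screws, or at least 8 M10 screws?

109

The worst case stops just short of every target: 2 M6, 14 M4, 7 M8, 41 M5, 22 M12, 15 M3, 7 M10 — 2 + 14 + 7 + 41 + 22 + 15 + 7 = 108 screws.
One more screw must push some size to its target, so 108 + 1 = 109.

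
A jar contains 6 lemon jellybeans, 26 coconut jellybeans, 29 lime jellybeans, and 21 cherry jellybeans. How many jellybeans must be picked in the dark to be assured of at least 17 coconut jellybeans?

73

The worst case draws every non-coconut jellybean first: 6 + 29 + 21 = 56.
The next 17 draws are then forced to be coconut, giving 56 + 17 = 73.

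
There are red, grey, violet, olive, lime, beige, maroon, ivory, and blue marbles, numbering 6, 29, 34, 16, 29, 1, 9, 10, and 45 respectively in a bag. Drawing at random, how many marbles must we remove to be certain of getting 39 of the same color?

In the worst case we take at most 38 of each color, but all 6 red, all 29 grey, all 34 violet, all 16 olive, all 29 lime, all 1 beige, all 9 maroon, and all 10 ivory (fewer than 38), giving 6 + 29 + 34 + 16 + 29 + 1 + 9 + 10 + 38 = 172.
One more marble then forces some color to 39, so 172 + 1 = 173.

173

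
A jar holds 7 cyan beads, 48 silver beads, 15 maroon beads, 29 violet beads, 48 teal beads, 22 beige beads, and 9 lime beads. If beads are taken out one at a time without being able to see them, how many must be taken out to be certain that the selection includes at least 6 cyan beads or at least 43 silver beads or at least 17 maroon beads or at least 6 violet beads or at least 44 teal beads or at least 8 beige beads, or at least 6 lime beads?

123

Each of the 7 colors has its own threshold; avoid all of them simultaneously.
The worst case stops just short of every target: 5 cyan, 42 silver, all 15 maroon, 5 violet, 43 teal, 7 beige, 5 lime — 5 + 42 + 15 + 5 + 43 + 7 + 5 = 122 beads.
One more bead must push some color to its target, so 122 + 1 = 123.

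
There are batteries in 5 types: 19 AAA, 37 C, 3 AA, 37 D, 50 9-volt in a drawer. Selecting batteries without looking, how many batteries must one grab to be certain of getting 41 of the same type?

Treat the 5 types as pigeonholes.
In the worst case we take at most 40 of each type, but all 19 AAA, all 37 C, all 3 AA, and all 37 D (fewer than 40), giving 19 + 37 + 3 + 37 + 40 = 136.
One more battery then forces some type to 41, so 136 + 1 = 137.

137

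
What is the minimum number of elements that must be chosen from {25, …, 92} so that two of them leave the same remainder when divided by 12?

13

Group the integers by remainder mod 12; there are 12 residue classes, each nonempty in this range.
Choosing one from each class (12 integers) avoids any shared remainder.
One more choice must repeat a class, so two differ by a multiple of 12. Hence 12 + 1 = 13.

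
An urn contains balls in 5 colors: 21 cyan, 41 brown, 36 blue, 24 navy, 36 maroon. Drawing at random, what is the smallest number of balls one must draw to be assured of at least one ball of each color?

138

The hardest color to obtain is cyan: we could draw every other ball first — 158 − 21 = 137 balls — without a single cyan one.
The next draw must be cyan, so 137 + 1 = 138.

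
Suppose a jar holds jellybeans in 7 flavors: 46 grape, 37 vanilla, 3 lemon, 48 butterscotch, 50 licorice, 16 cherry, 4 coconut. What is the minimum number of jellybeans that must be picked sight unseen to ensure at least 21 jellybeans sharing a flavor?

104

In the worst case we take at most 20 of each flavor, but all 3 lemon, all 16 cherry, and all 4 coconut (fewer than 20), giving 20 + 20 + 3 + 20 + 20 + 16 + 4 = 103.
One more jellybean then forces some flavor to 21, so 103 + 1 = 104.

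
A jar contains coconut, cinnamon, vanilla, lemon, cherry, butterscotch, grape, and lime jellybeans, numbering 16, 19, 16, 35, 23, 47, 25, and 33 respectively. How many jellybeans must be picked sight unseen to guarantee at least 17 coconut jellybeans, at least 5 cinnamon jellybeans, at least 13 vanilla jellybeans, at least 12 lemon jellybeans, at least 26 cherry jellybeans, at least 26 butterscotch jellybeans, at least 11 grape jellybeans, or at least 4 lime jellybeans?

The worst case stops just short of every target: 16 coconut, 4 cinnamon, 12 vanilla, 11 lemon, all 23 cherry, 25 butterscotch, 10 grape, 3 lime — 16 + 4 + 12 + 11 + 23 + 25 + 10 + 3 = 104 jellybeans.
One more jellybean must push some flavor to its target, so 104 + 1 = 105.

105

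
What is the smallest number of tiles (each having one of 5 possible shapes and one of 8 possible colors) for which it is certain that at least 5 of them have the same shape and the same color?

There are 5 × 8 = 40 (shape, color) combinations acting as pigeonholes.
With 40 × 4 = 160 tiles we could place exactly 4 in each, with no (shape, color) pair reaching 5.
One more forces some (shape, color) pair to hold 5, so 160 + 1 = 161.

161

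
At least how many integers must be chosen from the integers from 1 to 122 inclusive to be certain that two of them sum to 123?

62

Partition {1, …, 122} into 61 pairs: {1,122}, {2,121}, …, {61,62}.
Choosing 61 integers — say the integers 1 through 61 — takes one from each pair and avoids the property.
Choosing 62 forces two into the same pair by pigeonhole, and those sum to 123. So 62.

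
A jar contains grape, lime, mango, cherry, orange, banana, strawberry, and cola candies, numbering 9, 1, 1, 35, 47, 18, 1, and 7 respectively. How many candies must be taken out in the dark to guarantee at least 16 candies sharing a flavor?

In the worst case we take at most 15 of each flavor, but all 9 grape, all 1 lime, all 1 mango, all 1 strawberry, and all 7 cola (fewer than 15), giving 9 + 1 + 1 + 15 + 15 + 15 + 1 + 7 = 64.
One more candy then forces some flavor to 16, so 64 + 1 = 65.

65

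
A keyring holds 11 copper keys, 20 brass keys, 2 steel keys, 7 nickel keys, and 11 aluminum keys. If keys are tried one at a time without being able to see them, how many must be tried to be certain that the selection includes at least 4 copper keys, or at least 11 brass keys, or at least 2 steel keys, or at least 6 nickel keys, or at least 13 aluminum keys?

The worst case stops just short of every target: 3 copper, 10 brass, 1 steel, 5 nickel, all 11 aluminum — 3 + 10 + 1 + 5 + 11 = 30 keys.
One more key must push some type to its target, so 30 + 1 = 31.

31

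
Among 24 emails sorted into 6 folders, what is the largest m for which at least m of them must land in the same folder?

The 24 emails fall into 6 folders.
If each of the 6 folders held at most 3, the total would be at most 6 × 3 = 18 < 24, a contradiction.
So at least one holds ⌈24/6⌉ = 4.

4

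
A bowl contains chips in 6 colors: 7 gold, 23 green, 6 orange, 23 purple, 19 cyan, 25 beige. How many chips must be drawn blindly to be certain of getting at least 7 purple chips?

To avoid purple chips as long as possible, exhaust the other 5 colors first.
The worst case draws every non-purple chip first: 7 + 23 + 6 + 19 + 25 = 80.
The next 7 draws are then forced to be purple, giving 80 + 7 = 87.

87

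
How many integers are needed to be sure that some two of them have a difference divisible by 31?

32

Two integers differ by a multiple of 31 exactly when they share a remainder mod 31.
There are 31 residue classes mod 31, so 31 integers can all lie in distinct classes.
One more integer must repeat a residue, giving a difference divisible by 31. So n = 31 + 1 = 32.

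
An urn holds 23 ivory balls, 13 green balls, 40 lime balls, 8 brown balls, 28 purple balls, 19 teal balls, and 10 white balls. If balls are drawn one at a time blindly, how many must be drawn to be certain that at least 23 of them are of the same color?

In the worst case we take at most 22 of each color, but all 13 green, all 8 brown, all 19 teal, and all 10 white (fewer than 22), giving 22 + 13 + 22 + 8 + 22 + 19 + 10 = 116.
One more ball then forces some color to 23, so 116 + 1 = 117.

117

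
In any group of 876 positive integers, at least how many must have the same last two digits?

9

The 876 positive integers fall into 100 possible two-digit endings.
If each of the 100 possible two-digit endings held at most 8, the total would be at most 100 × 8 = 800 < 876, a contradiction.
So at least one holds ⌈876/100⌉ = 9.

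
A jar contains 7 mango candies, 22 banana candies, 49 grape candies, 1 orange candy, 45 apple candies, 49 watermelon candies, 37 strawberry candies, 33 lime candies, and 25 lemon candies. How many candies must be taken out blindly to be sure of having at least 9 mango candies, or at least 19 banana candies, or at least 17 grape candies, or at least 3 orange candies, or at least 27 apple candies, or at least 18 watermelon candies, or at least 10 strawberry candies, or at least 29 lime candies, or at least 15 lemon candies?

137

The worst case stops just short of every target: all 7 mango, 18 banana, 16 grape, all 1 orange, 26 apple, 17 watermelon, 9 strawberry, 28 lime, 14 lemon — 7 + 18 + 16 + 1 + 26 + 17 + 9 + 28 + 14 = 136 candies.
One more candy must push some flavor to its target, so 136 + 1 = 137.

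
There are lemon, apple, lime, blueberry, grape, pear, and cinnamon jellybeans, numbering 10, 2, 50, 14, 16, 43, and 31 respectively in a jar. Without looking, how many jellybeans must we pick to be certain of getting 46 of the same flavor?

Treat the 7 flavors as pigeonholes.
In the worst case we take at most 45 of each flavor, but all 10 lemon, all 2 apple, all 14 blueberry, all 16 grape, all 43 pear, and all 31 cinnamon (fewer than 45), giving 10 + 2 + 45 + 14 + 16 + 43 + 31 = 161.
One more jellybean then forces some flavor to 46, so 161 + 1 = 162.

162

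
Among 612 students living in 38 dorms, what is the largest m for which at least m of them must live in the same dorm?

If each of the 38 dorms held at most 16, the total would be at most 38 × 16 = 608 < 612, a contradiction.
So at least one holds ⌈612/38⌉ = 17.

17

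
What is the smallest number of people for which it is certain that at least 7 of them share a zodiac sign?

There are 12 zodiac signs acting as pigeonholes.
With 12 × 6 = 72 people we could place exactly 6 in each, with no class reaching 7.
One more forces some class to hold 7, so 72 + 1 = 73.

73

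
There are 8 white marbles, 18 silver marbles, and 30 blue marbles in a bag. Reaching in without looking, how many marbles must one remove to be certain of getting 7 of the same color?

The worst case takes 6 marbles of each color without reaching 7 of any: 3 × 6 = 18.
The next marble must bring some color to 7, so 18 + 1 = 19.

19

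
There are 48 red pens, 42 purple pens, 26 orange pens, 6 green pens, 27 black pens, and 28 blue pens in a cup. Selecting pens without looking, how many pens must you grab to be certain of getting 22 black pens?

The worst case draws every non-black pen first: 48 + 42 + 26 + 6 + 28 = 150.
The next 22 draws are then forced to be black, giving 150 + 22 = 172.

172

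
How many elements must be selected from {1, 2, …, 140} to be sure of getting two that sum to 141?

71

Partition {1, …, 140} into 70 pairs: {1,140}, {2,139}, …, {70,71}.
Choosing 70 integers — say the integers 1 through 70 — takes one from each pair and avoids the property.
Choosing 71 forces two into the same pair by pigeonhole, and those sum to 141. So 71.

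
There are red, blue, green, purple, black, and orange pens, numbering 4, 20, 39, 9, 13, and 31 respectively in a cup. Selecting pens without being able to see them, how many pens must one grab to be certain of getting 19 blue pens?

The worst case draws every non-blue pen first: 4 + 39 + 9 + 13 + 31 = 96.
The next 19 draws are then forced to be blue, giving 96 + 19 = 115.

115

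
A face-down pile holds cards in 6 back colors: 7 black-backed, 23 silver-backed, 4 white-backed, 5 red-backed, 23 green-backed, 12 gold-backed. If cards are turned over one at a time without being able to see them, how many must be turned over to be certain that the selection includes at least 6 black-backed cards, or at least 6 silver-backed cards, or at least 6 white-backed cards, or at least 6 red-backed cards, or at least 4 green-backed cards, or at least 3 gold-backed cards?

25

The worst case stops just short of every target: 5 black-backed, 5 silver-backed, all 4 white-backed, 5 red-backed, 3 green-backed, 2 gold-backed — 5 + 5 + 4 + 5 + 3 + 2 = 24 cards.
One more card must push some back color to its target, so 24 + 1 = 25.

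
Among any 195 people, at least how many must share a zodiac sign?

If each of the 12 zodiac signs held at most 16, the total would be at most 12 × 16 = 192 < 195, a contradiction.
So at least one holds ⌈195/12⌉ = 17.

17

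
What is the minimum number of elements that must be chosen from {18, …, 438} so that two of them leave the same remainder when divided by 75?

76

Group the integers by remainder mod 75; there are 75 residue classes, each nonempty in this range.
Choosing one from each class (75 integers) avoids any shared remainder.
One more choice must repeat a class, so two differ by a multiple of 75. Hence 75 + 1 = 76.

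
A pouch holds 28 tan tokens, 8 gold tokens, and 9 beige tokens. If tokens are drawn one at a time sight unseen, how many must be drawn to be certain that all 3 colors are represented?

The hardest color to obtain is gold: we could draw every other token first — 45 − 8 = 37 tokens — without a single gold one.
The next draw must be gold, so 37 + 1 = 38.

38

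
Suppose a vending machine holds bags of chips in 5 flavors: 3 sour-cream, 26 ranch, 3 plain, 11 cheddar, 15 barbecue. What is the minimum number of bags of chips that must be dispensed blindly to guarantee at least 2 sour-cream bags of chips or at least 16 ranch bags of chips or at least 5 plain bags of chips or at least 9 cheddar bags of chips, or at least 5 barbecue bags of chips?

The worst case stops just short of every target: 1 sour-cream, 15 ranch, all 3 plain, 8 cheddar, 4 barbecue — 1 + 15 + 3 + 8 + 4 = 31 bags of chips.
One more bag of chips must push some flavor to its target, so 31 + 1 = 32.

32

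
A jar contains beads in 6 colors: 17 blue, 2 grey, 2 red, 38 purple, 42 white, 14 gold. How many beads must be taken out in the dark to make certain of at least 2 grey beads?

The worst case draws every non-grey bead first: 17 + 2 + 38 + 42 + 14 = 113.
The next 2 draws are then forced to be grey, giving 113 + 2 = 115.

115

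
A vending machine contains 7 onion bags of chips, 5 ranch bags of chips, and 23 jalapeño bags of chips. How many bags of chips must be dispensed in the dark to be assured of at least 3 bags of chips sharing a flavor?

7

The worst case takes 2 bags of chips of each flavor without reaching 3 of any: 3 × 2 = 6.
The next bag of chips must bring some flavor to 3, so 6 + 1 = 7.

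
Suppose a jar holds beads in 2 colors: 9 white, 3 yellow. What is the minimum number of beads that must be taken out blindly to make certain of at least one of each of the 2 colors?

10

The hardest color to obtain is yellow: we could draw every other bead first — 12 − 3 = 9 beads — without a single yellow one.
The next draw must be yellow, so 9 + 1 = 10.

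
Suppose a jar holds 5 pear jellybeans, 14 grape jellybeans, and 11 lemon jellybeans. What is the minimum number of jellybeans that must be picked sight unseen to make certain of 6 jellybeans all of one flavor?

Treat the 3 flavors as pigeonholes.
The worst case takes 5 jellybeans of each flavor without reaching 6 of any: 3 × 5 = 15.
The next jellybean must bring some flavor to 6, so 15 + 1 = 16.

16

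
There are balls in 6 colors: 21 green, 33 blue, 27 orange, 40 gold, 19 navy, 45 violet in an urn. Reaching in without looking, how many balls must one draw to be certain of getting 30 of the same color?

Treat the 6 colors as pigeonholes.
In the worst case we take at most 29 of each color, but all 21 green, all 27 orange, and all 19 navy (fewer than 29), giving 21 + 29 + 27 + 29 + 19 + 29 = 154.
One more ball then forces some color to 30, so 154 + 1 = 155.

155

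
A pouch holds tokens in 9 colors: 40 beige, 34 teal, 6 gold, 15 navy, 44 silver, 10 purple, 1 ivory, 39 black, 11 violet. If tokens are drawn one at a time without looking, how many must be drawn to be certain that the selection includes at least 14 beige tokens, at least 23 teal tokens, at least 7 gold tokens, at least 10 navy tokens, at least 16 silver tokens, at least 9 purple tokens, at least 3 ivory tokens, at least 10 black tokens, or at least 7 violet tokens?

90

The worst case stops just short of every target: 13 beige, 22 teal, 6 gold, 9 navy, 15 silver, 8 purple, all 1 ivory, 9 black, 6 violet — 13 + 22 + 6 + 9 + 15 + 8 + 1 + 9 + 6 = 89 tokens.
One more token must push some color to its target, so 89 + 1 = 90.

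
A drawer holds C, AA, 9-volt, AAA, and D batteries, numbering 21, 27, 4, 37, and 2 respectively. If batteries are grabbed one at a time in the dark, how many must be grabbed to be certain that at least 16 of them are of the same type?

52

Treat the 5 types as pigeonholes.
In the worst case we take at most 15 of each type, but all 4 9-volt and all 2 D (fewer than 15), giving 15 + 15 + 4 + 15 + 2 = 51.
One more battery then forces some type to 16, so 51 + 1 = 52.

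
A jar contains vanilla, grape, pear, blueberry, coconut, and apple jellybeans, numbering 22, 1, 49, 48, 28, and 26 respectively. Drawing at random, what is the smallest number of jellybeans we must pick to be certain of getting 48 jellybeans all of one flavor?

Treat the 6 flavors as pigeonholes.
In the worst case we take at most 47 of each flavor, but all 22 vanilla, all 1 grape, all 28 coconut, and all 26 apple (fewer than 47), giving 22 + 1 + 47 + 47 + 28 + 26 = 171.
One more jellybean then forces some flavor to 48, so 171 + 1 = 172.

172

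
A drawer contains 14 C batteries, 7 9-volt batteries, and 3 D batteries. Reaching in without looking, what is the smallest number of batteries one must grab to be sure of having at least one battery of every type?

The hardest type to obtain is D: we could draw every other battery first — 24 − 3 = 21 batteries — without a single D one.
The next draw must be D, so 21 + 1 = 22.

22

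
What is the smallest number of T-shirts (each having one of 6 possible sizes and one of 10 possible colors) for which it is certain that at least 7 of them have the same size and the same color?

There are 6 × 10 = 60 (size, color) combinations acting as pigeonholes.
With 60 × 6 = 360 T-shirts we could place exactly 6 in each, with no (size, color) pair reaching 7.
One more forces some (size, color) pair to hold 7, so 360 + 1 = 361.

361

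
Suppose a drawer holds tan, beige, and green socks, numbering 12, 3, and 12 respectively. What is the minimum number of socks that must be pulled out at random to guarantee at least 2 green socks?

17

The worst case draws every non-green sock first: 12 + 3 = 15.
The next 2 draws are then forced to be green, giving 15 + 2 = 17.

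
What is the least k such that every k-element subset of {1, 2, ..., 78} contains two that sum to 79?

Partition {1, …, 78} into 39 pairs: {1,78}, {2,77}, …, {39,40}.
Choosing 39 integers — say the integers 1 through 39 — takes one from each pair and avoids the property.
Choosing 40 forces two into the same pair by pigeonhole, and those sum to 79. So 40.

40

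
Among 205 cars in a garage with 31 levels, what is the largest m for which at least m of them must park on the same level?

7

If each of the 31 levels held at most 6, the total would be at most 31 × 6 = 186 < 205, a contradiction.
So at least one holds ⌈205/31⌉ = 7.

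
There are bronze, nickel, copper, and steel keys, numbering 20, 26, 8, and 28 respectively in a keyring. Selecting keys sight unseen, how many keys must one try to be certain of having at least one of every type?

75

The hardest type to obtain is copper: we could draw every other key first — 82 − 8 = 74 keys — without a single copper one.
The next draw must be copper, so 74 + 1 = 75.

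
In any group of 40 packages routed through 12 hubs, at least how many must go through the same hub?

The 40 packages fall into 12 hubs.
If each of the 12 hubs held at most 3, the total would be at most 12 × 3 = 36 < 40, a contradiction.
So at least one holds ⌈40/12⌉ = 4.

4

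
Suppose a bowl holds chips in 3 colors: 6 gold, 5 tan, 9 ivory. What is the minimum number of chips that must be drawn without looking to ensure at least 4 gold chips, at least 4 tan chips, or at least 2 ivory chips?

Each of the 3 colors has its own threshold; avoid all of them simultaneously.
The worst case stops just short of every target: 3 gold, 3 tan, 1 ivory — 3 + 3 + 1 = 7 chips.
One more chip must push some color to its target, so 7 + 1 = 8.

8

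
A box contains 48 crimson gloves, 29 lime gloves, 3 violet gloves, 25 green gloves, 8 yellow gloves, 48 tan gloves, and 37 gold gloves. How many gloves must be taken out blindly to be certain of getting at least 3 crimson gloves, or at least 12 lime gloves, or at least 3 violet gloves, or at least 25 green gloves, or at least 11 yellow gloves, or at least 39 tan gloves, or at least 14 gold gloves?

Each of the 7 colors has its own threshold; avoid all of them simultaneously.
The worst case stops just short of every target: 2 crimson, 11 lime, 2 violet, 24 green, all 8 yellow, 38 tan, 13 gold — 2 + 11 + 2 + 24 + 8 + 38 + 13 = 98 gloves.
One more glove must push some color to its target, so 98 + 1 = 99.

99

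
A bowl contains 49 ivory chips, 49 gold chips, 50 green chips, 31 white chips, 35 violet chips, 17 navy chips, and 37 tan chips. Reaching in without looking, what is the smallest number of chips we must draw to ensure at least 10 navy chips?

The worst case draws every non-navy chip first: 49 + 49 + 50 + 31 + 35 + 37 = 251.
The next 10 draws are then forced to be navy, giving 251 + 10 = 261.

261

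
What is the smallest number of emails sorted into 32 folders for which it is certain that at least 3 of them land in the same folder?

There are 32 folders acting as pigeonholes.
With 32 × 2 = 64 emails we could place exactly 2 in each, with no class reaching 3.
One more forces some class to hold 3, so 64 + 1 = 65.

65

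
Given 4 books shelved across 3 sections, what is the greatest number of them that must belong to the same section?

2

The 4 books fall into 3 sections.
If each of the 3 sections held at most 1, the total would be at most 3 × 1 = 3 < 4, a contradiction.
So at least one holds ⌈4/3⌉ = 2.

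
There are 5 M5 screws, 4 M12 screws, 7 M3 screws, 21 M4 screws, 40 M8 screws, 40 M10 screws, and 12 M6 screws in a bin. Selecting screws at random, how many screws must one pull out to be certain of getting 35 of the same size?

In the worst case we take at most 34 of each size, but all 5 M5, all 4 M12, all 7 M3, all 21 M4, and all 12 M6 (fewer than 34), giving 5 + 4 + 7 + 21 + 34 + 34 + 12 = 117.
One more screw then forces some size to 35, so 117 + 1 = 118.

118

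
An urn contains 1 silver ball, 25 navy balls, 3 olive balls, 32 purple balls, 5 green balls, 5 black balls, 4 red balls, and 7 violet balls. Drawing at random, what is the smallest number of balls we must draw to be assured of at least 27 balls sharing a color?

77

Treat the 8 colors as pigeonholes.
In the worst case we take at most 26 of each color, but all 1 silver, all 25 navy, all 3 olive, all 5 green, all 5 black, all 4 red, and all 7 violet (fewer than 26), giving 1 + 25 + 3 + 26 + 5 + 5 + 4 + 7 = 76.
One more ball then forces some color to 27, so 76 + 1 = 77.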